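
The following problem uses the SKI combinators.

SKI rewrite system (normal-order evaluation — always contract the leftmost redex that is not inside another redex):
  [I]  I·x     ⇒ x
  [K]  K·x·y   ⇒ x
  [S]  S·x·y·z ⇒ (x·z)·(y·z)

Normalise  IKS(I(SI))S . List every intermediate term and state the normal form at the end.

  start: IKS(I(SI))S
  [1] KS(I(SI))S
  [2] SS

Answer: normal form = SS  (in 2 steps)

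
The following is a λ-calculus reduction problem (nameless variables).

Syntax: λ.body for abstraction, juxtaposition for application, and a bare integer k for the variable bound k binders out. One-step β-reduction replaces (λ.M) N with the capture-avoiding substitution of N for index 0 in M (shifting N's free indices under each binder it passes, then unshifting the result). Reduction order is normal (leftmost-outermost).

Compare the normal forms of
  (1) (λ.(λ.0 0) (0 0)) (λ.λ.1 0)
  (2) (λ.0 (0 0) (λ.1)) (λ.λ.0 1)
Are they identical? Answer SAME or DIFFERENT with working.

Term A:
  start: (λ.(λ.0 0) (0 0)) (λ.λ.1 0)
  [1] (λ.0 0) ((λ.λ.1 0) (λ.λ.1 0))
  [2] (λ.λ.1 0) (λ.λ.1 0) ((λ.λ.1 0) (λ.λ.1 0))
  [3] (λ.(λ.λ.1 0) 0) ((λ.λ.1 0) (λ.λ.1 0))
  [4] (λ.λ.1 0) ((λ.λ.1 0) (λ.λ.1 0))
  [5] λ.(λ.λ.1 0) (λ.λ.1 0) 0
  [6] λ.(λ.(λ.λ.1 0) 0) 0
  [7] λ.(λ.λ.1 0) 0
  [8] λ.λ.1 0

Term B:
  start: (λ.0 (0 0) (λ.1)) (λ.λ.0 1)
  [1] (λ.λ.0 1) ((λ.λ.0 1) (λ.λ.0 1)) (λ.λ.λ.0 1)
  [2] (λ.0 ((λ.λ.0 1) (λ.λ.0 1))) (λ.λ.λ.0 1)
  [3] (λ.λ.λ.0 1) ((λ.λ.0 1) (λ.λ.0 1))
  [4] λ.λ.0 1

Answer: DIFFERENT — A ⇓ λ.λ.1 0, B ⇓ λ.λ.0 1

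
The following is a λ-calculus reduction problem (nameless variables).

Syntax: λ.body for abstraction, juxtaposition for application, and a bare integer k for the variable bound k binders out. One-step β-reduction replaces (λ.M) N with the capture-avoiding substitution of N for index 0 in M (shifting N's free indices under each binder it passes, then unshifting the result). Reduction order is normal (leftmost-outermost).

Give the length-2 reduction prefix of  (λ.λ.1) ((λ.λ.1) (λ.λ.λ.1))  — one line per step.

Answer: after 2 steps: λ.λ.λ.λ.λ.1

Reduction:
  start: (λ.λ.1) ((λ.λ.1) (λ.λ.λ.1))
  step 1: λ.(λ.λ.1) (λ.λ.λ.1)
  step 2: λ.λ.λ.λ.λ.1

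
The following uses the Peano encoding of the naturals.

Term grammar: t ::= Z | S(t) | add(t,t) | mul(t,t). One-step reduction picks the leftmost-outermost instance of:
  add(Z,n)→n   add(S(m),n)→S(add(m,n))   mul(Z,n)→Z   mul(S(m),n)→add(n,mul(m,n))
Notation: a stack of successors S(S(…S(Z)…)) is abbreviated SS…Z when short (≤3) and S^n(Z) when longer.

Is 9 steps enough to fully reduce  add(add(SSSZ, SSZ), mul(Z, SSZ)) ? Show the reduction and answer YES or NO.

  start: add(add(SSSZ, SSZ), mul(Z, SSZ))
  →1  add(S(add(SSZ, SSZ)), mul(Z, SSZ))
  →2  S(add(add(SSZ, SSZ), mul(Z, SSZ)))
  →3  S(add(S(add(SZ, SSZ)), mul(Z, SSZ)))
  →4  S(S(add(add(SZ, SSZ), mul(Z, SSZ))))
  →5  S(S(add(S(add(Z, SSZ)), mul(Z, SSZ))))
  →6  S(S(S(add(add(Z, SSZ), mul(Z, SSZ)))))
  →7  S(S(S(add(SSZ, mul(Z, SSZ)))))
  →8  S(S(S(S(add(SZ, mul(Z, SSZ))))))
  →9  S(S(S(S(S(add(Z, mul(Z, SSZ)))))))

Answer: NO — after 9 steps the term is S(S(S(S(S(add(Z, mul(Z, SSZ))))))), not yet normal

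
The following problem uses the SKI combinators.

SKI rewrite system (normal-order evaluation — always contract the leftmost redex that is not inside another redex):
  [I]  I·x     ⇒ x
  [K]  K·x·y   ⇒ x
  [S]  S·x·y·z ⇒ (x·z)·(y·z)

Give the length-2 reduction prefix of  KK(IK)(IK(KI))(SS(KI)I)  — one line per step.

Answer: after 2 steps: IK(KI)

Derivation:
  start: KK(IK)(IK(KI))(SS(KI)I)
  →1  K(IK(KI))(SS(KI)I)
  →2  IK(KI)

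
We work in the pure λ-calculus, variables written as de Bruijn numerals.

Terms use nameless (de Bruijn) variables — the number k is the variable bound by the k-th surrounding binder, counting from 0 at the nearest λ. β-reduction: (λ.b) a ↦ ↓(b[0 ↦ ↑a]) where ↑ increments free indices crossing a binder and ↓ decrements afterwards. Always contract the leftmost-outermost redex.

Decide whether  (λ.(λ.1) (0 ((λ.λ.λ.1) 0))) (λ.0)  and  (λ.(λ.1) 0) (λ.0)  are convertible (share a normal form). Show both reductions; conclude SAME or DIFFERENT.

Answer: SAME — A ⇓ λ.0, B ⇓ λ.0

Derivation:
Term A:
  start: (λ.(λ.1) (0 ((λ.λ.λ.1) 0))) (λ.0)
  [1] (λ.λ.0) ((λ.0) ((λ.λ.λ.1) (λ.0)))
  [2] λ.0

Term B:
  start: (λ.(λ.1) 0) (λ.0)
  [1] (λ.λ.0) (λ.0)
  [2] λ.0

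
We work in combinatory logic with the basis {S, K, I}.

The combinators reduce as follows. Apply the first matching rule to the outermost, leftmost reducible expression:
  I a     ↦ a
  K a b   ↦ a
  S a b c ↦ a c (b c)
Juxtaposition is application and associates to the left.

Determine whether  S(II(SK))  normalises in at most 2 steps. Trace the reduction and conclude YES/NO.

Answer: YES — reaches normal form S(SK) in 2 ≤ 2 steps

Working:
  start: S(II(SK))
  →1  S(I(SK))
  →2  S(SK)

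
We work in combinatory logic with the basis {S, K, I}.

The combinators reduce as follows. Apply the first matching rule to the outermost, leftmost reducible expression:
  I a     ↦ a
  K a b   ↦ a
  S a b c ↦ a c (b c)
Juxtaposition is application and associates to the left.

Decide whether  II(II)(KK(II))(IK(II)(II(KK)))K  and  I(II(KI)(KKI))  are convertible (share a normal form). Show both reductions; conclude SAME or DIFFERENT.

Term A:
  start: II(II)(KK(II))(IK(II)(II(KK)))K
  step 1: I(II)(KK(II))(IK(II)(II(KK)))K
  step 2: II(KK(II))(IK(II)(II(KK)))K
  step 3: I(KK(II))(IK(II)(II(KK)))K
  step 4: KK(II)(IK(II)(II(KK)))K
  step 5: K(IK(II)(II(KK)))K
  step 6: IK(II)(II(KK))
  step 7: K(II)(II(KK))
  step 8: II
  step 9: I

Term B:
  start: I(II(KI)(KKI))
  step 1: II(KI)(KKI)
  step 2: I(KI)(KKI)
  step 3: KI(KKI)
  step 4: I

Answer: SAME — A ⇓ I, B ⇓ I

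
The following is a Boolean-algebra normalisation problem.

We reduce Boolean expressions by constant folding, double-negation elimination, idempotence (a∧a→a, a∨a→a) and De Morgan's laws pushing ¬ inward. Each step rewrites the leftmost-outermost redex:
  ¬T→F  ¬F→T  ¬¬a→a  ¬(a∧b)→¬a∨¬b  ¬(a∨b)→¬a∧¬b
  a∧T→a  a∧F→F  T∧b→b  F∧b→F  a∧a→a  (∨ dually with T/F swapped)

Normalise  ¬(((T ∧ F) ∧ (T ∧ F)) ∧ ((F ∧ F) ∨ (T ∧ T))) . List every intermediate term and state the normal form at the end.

  start: ¬(((T ∧ F) ∧ (T ∧ F)) ∧ ((F ∧ F) ∨ (T ∧ T)))
  [1] ¬((T ∧ F) ∧ (T ∧ F)) ∨ ¬((F ∧ F) ∨ (T ∧ T))
  [2] (¬(T ∧ F) ∨ ¬(T ∧ F)) ∨ ¬((F ∧ F) ∨ (T ∧ T))
  [3] ¬(T ∧ F) ∨ ¬((F ∧ F) ∨ (T ∧ T))
  [4] (¬T ∨ ¬F) ∨ ¬((F ∧ F) ∨ (T ∧ T))
  [5] (F ∨ ¬F) ∨ ¬((F ∧ F) ∨ (T ∧ T))
  [6] ¬F ∨ ¬((F ∧ F) ∨ (T ∧ T))
  [7] T ∨ ¬((F ∧ F) ∨ (T ∧ T))
  [8] T

Answer: normal form = T  (in 8 steps)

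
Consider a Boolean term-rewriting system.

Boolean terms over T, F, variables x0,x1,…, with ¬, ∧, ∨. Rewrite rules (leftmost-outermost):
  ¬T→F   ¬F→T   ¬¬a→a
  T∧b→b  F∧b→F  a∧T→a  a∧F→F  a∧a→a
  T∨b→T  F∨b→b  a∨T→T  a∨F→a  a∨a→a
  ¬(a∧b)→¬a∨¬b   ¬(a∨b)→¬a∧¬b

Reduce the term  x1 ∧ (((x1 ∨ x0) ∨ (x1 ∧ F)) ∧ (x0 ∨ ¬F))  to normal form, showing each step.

  start: x1 ∧ (((x1 ∨ x0) ∨ (x1 ∧ F)) ∧ (x0 ∨ ¬F))
  [1] x1 ∧ (((x1 ∨ x0) ∨ F) ∧ (x0 ∨ ¬F))
  [2] x1 ∧ ((x1 ∨ x0) ∧ (x0 ∨ ¬F))
  [3] x1 ∧ ((x1 ∨ x0) ∧ (x0 ∨ T))
  [4] x1 ∧ ((x1 ∨ x0) ∧ T)
  [5] x1 ∧ (x1 ∨ x0)

Answer: normal form = x1 ∧ (x1 ∨ x0)  (in 5 steps)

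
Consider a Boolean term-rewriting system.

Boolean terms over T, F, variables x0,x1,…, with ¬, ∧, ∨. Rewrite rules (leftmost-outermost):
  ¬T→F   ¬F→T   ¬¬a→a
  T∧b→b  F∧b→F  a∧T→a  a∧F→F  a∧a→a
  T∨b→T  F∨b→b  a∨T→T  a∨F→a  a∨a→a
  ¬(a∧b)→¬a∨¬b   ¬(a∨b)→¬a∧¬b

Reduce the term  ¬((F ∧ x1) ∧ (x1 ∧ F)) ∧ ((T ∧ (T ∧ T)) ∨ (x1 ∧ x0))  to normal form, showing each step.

  start: ¬((F ∧ x1) ∧ (x1 ∧ F)) ∧ ((T ∧ (T ∧ T)) ∨ (x1 ∧ x0))
  step 1: (¬(F ∧ x1) ∨ ¬(x1 ∧ F)) ∧ ((T ∧ (T ∧ T)) ∨ (x1 ∧ x0))
  step 2: ((¬F ∨ ¬x1) ∨ ¬(x1 ∧ F)) ∧ ((T ∧ (T ∧ T)) ∨ (x1 ∧ x0))
  step 3: ((T ∨ ¬x1) ∨ ¬(x1 ∧ F)) ∧ ((T ∧ (T ∧ T)) ∨ (x1 ∧ x0))
  step 4: (T ∨ ¬(x1 ∧ F)) ∧ ((T ∧ (T ∧ T)) ∨ (x1 ∧ x0))
  step 5: T ∧ ((T ∧ (T ∧ T)) ∨ (x1 ∧ x0))
  step 6: (T ∧ (T ∧ T)) ∨ (x1 ∧ x0)
  step 7: (T ∧ T) ∨ (x1 ∧ x0)
  step 8: T ∨ (x1 ∧ x0)
  step 9: T

Answer: normal form = T  (in 9 steps)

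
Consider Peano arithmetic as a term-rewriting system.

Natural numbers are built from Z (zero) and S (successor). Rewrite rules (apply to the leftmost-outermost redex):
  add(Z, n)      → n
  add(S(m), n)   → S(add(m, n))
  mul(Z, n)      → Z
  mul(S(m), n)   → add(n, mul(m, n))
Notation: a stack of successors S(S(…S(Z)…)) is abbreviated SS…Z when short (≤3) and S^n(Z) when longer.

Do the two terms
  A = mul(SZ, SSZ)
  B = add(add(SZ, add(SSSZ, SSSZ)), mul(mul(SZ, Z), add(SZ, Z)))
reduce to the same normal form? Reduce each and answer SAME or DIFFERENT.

Term A:
  start: mul(SZ, SSZ)
  [1] add(SSZ, mul(Z, SSZ))
  [2] S(add(SZ, mul(Z, SSZ)))
  [3] S(S(add(Z, mul(Z, SSZ))))
  [4] S(S(mul(Z, SSZ)))
  [5] SSZ

Term B:
  start: add(add(SZ, add(SSSZ, SSSZ)), mul(mul(SZ, Z), add(SZ, Z)))
  [1] add(S(add(Z, add(SSSZ, SSSZ))), mul(mul(SZ, Z), add(SZ, Z)))
  [2] S(add(add(Z, add(SSSZ, SSSZ)), mul(mul(SZ, Z), add(SZ, Z))))
  [3] S(add(add(SSSZ, SSSZ), mul(mul(SZ, Z), add(SZ, Z))))
  [4] S(add(S(add(SSZ, SSSZ)), mul(mul(SZ, Z), add(SZ, Z))))
  [5] S(S(add(add(SSZ, SSSZ), mul(mul(SZ, Z), add(SZ, Z)))))
  [6] S(S(add(S(add(SZ, SSSZ)), mul(mul(SZ, Z), add(SZ, Z)))))
  [7] S(S(S(add(add(SZ, SSSZ), mul(mul(SZ, Z), add(SZ, Z))))))
  [8] S(S(S(add(S(add(Z, SSSZ)), mul(mul(SZ, Z), add(SZ, Z))))))
  [9] S(S(S(S(add(add(Z, SSSZ), mul(mul(SZ, Z), add(SZ, Z)))))))
  [10] S(S(S(S(add(SSSZ, mul(mul(SZ, Z), add(SZ, Z)))))))
  [11] S(S(S(S(S(add(SSZ, mul(mul(SZ, Z), add(SZ, Z))))))))
  [12] S(S(S(S(S(S(add(SZ, mul(mul(SZ, Z), add(SZ, Z)))))))))
  [13] S(S(S(S(S(S(S(add(Z, mul(mul(SZ, Z), add(SZ, Z))))))))))
  [14] S(S(S(S(S(S(S(mul(mul(SZ, Z), add(SZ, Z)))))))))
  [15] S(S(S(S(S(S(S(mul(add(Z, mul(Z, Z)), add(SZ, Z)))))))))
  [16] S(S(S(S(S(S(S(mul(mul(Z, Z), add(SZ, Z)))))))))
  [17] S(S(S(S(S(S(S(mul(Z, add(SZ, Z)))))))))
  [18] S^7(Z)

Answer: DIFFERENT — A ⇓ SSZ, B ⇓ S^7(Z)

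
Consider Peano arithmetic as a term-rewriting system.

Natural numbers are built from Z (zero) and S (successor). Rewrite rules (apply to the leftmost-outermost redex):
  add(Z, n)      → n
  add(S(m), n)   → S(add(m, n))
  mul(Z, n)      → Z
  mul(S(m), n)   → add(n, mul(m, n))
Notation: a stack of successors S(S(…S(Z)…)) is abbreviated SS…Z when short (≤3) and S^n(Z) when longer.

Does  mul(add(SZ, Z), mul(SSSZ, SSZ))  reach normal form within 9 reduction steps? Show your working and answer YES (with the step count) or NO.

  start: mul(add(SZ, Z), mul(SSSZ, SSZ))
  [1] mul(S(add(Z, Z)), mul(SSSZ, SSZ))
  [2] add(mul(SSSZ, SSZ), mul(add(Z, Z), mul(SSSZ, SSZ)))
  [3] add(add(SSZ, mul(SSZ, SSZ)), mul(add(Z, Z), mul(SSSZ, SSZ)))
  [4] add(S(add(SZ, mul(SSZ, SSZ))), mul(add(Z, Z), mul(SSSZ, SSZ)))
  [5] S(add(add(SZ, mul(SSZ, SSZ)), mul(add(Z, Z), mul(SSSZ, SSZ))))
  [6] S(add(S(add(Z, mul(SSZ, SSZ))), mul(add(Z, Z), mul(SSSZ, SSZ))))
  [7] S(S(add(add(Z, mul(SSZ, SSZ)), mul(add(Z, Z), mul(SSSZ, SSZ)))))
  [8] S(S(add(mul(SSZ, SSZ), mul(add(Z, Z), mul(SSSZ, SSZ)))))
  [9] S(S(add(add(SSZ, mul(SZ, SSZ)), mul(add(Z, Z), mul(SSSZ, SSZ)))))

Answer: NO — after 9 steps the term is S(S(add(add(SSZ, mul(SZ, SSZ)), mul(add(Z, Z), mul(SSSZ, SSZ))))), not yet normal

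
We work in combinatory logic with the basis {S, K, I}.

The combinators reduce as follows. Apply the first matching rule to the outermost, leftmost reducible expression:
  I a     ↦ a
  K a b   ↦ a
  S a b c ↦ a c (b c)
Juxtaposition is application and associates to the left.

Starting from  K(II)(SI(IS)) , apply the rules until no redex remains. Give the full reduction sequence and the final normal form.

  start: K(II)(SI(IS))
  step 1: II
  step 2: I

Answer: normal form = I  (in 2 steps)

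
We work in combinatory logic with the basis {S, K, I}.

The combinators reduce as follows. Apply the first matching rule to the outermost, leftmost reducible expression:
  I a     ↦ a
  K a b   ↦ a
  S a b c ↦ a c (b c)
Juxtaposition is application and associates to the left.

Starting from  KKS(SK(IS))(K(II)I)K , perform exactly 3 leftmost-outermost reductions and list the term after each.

Answer: after 3 steps: KK(ISK)

Derivation:
  start: KKS(SK(IS))(K(II)I)K
  step 1: K(SK(IS))(K(II)I)K
  step 2: SK(IS)K
  step 3: KK(ISK)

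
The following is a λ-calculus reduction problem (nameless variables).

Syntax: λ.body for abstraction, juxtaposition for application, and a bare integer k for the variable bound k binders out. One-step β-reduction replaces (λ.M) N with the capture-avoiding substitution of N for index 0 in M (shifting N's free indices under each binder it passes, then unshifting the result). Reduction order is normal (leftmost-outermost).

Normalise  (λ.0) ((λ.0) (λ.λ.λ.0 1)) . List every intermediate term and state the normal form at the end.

Answer: normal form = λ.λ.λ.0 1  (in 2 steps)

Derivation:
  start: (λ.0) ((λ.0) (λ.λ.λ.0 1))
  →1  (λ.0) (λ.λ.λ.0 1)
  →2  λ.λ.λ.0 1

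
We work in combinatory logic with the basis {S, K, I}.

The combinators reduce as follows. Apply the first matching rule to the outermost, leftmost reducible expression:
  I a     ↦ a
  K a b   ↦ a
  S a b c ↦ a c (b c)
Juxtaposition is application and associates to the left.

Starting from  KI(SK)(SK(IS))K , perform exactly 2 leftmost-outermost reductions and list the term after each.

Answer: after 2 steps: SK(IS)K

Reduction:
  start: KI(SK)(SK(IS))K
  →1  I(SK(IS))K
  →2  SK(IS)K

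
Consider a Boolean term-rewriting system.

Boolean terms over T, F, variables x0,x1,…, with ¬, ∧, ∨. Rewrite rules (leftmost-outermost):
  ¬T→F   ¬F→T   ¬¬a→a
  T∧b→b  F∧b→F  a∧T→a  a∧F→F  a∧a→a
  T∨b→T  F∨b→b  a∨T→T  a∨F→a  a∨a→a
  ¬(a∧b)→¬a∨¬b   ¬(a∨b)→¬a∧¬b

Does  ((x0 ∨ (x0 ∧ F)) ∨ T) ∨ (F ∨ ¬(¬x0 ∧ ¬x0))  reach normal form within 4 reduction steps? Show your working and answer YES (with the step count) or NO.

  start: ((x0 ∨ (x0 ∧ F)) ∨ T) ∨ (F ∨ ¬(¬x0 ∧ ¬x0))
  [1] T ∨ (F ∨ ¬(¬x0 ∧ ¬x0))
  [2] T

Answer: YES — reaches normal form T in 2 ≤ 4 steps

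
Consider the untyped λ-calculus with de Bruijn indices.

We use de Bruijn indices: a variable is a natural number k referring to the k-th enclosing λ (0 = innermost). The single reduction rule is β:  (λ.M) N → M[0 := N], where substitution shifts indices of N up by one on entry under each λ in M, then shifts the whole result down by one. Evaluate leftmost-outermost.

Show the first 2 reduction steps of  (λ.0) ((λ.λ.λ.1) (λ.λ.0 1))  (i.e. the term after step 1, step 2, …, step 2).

Answer: after 2 steps: λ.λ.1

Reduction:
  start: (λ.0) ((λ.λ.λ.1) (λ.λ.0 1))
  step 1: (λ.λ.λ.1) (λ.λ.0 1)
  step 2: λ.λ.1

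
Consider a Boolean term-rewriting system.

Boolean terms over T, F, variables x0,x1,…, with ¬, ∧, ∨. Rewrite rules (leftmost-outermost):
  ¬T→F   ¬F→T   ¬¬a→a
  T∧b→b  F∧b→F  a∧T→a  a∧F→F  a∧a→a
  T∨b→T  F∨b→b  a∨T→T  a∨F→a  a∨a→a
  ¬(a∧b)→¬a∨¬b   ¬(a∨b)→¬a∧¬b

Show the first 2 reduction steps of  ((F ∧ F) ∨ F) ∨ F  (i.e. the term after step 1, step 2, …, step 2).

  start: ((F ∧ F) ∨ F) ∨ F
  step 1: (F ∧ F) ∨ F
  step 2: F ∧ F

Answer: after 2 steps: F ∧ F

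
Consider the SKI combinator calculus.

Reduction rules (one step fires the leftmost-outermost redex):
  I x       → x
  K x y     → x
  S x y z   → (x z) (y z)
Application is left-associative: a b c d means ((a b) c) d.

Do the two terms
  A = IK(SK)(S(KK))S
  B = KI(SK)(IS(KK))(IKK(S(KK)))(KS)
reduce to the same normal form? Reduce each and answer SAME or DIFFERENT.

Term A:
  start: IK(SK)(S(KK))S
  step 1: K(SK)(S(KK))S
  step 2: SKS

Term B:
  start: KI(SK)(IS(KK))(IKK(S(KK)))(KS)
  step 1: I(IS(KK))(IKK(S(KK)))(KS)
  step 2: IS(KK)(IKK(S(KK)))(KS)
  step 3: S(KK)(IKK(S(KK)))(KS)
  step 4: KK(KS)(IKK(S(KK))(KS))
  step 5: K(IKK(S(KK))(KS))
  step 6: K(KK(S(KK))(KS))
  step 7: K(K(KS))

Answer: DIFFERENT — A ⇓ SKS, B ⇓ K(K(KS))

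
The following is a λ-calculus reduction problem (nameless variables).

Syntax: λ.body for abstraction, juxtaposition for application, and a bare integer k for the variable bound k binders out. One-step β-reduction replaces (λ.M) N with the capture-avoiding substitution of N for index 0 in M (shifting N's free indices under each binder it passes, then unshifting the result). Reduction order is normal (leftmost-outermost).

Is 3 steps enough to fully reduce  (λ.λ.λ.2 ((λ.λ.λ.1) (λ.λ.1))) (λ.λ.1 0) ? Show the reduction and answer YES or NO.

  start: (λ.λ.λ.2 ((λ.λ.λ.1) (λ.λ.1))) (λ.λ.1 0)
  step 1: λ.λ.(λ.λ.1 0) ((λ.λ.λ.1) (λ.λ.1))
  step 2: λ.λ.λ.(λ.λ.λ.1) (λ.λ.1) 0
  step 3: λ.λ.λ.(λ.λ.1) 0

Answer: NO — after 3 steps the term is λ.λ.λ.(λ.λ.1) 0, not yet normal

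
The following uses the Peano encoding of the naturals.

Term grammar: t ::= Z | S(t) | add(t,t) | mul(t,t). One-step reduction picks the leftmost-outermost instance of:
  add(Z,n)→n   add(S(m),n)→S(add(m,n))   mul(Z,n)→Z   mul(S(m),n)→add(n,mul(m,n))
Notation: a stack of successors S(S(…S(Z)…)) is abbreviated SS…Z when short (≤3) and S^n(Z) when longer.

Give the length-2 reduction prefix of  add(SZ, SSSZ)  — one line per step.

  start: add(SZ, SSSZ)
  [1] S(add(Z, SSSZ))
  [2] S^4(Z)

Answer: after 2 steps: S^4(Z)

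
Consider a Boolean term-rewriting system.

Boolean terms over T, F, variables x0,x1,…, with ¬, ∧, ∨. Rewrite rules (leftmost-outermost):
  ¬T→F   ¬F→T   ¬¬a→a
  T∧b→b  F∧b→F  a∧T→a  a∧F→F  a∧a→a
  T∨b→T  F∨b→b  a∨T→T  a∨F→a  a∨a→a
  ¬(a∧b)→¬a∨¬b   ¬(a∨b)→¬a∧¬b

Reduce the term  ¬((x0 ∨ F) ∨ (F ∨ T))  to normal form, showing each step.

  start: ¬((x0 ∨ F) ∨ (F ∨ T))
  step 1: ¬(x0 ∨ F) ∧ ¬(F ∨ T)
  step 2: (¬x0 ∧ ¬F) ∧ ¬(F ∨ T)
  step 3: (¬x0 ∧ T) ∧ ¬(F ∨ T)
  step 4: ¬x0 ∧ ¬(F ∨ T)
  step 5: ¬x0 ∧ (¬F ∧ ¬T)
  step 6: ¬x0 ∧ (T ∧ ¬T)
  step 7: ¬x0 ∧ ¬T
  step 8: ¬x0 ∧ F
  step 9: F

Answer: normal form = F  (in 9 steps)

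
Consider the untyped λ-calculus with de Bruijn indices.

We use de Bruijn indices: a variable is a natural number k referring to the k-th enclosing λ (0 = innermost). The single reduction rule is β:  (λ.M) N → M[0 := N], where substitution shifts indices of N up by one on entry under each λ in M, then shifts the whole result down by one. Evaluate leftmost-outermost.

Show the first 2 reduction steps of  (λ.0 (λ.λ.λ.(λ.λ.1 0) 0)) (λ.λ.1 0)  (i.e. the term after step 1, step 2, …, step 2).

Answer: after 2 steps: λ.(λ.λ.λ.(λ.λ.1 0) 0) 0

Derivation:
  start: (λ.0 (λ.λ.λ.(λ.λ.1 0) 0)) (λ.λ.1 0)
  →1  (λ.λ.1 0) (λ.λ.λ.(λ.λ.1 0) 0)
  →2  λ.(λ.λ.λ.(λ.λ.1 0) 0) 0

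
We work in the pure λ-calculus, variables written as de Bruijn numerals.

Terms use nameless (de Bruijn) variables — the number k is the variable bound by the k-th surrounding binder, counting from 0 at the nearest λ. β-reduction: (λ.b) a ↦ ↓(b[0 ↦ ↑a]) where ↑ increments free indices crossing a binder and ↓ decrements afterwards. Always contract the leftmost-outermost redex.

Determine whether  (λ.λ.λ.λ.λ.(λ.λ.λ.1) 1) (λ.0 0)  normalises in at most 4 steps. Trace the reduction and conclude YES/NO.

Answer: YES — reaches normal form λ.λ.λ.λ.λ.λ.1 in 2 ≤ 4 steps

Working:
  start: (λ.λ.λ.λ.λ.(λ.λ.λ.1) 1) (λ.0 0)
  [1] λ.λ.λ.λ.(λ.λ.λ.1) 1
  [2] λ.λ.λ.λ.λ.λ.1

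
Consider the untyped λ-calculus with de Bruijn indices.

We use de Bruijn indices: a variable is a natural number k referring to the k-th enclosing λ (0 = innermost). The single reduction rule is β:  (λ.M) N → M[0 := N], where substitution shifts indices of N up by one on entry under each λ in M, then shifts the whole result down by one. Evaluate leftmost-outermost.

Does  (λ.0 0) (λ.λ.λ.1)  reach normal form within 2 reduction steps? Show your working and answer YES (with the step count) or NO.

  start: (λ.0 0) (λ.λ.λ.1)
  [1] (λ.λ.λ.1) (λ.λ.λ.1)
  [2] λ.λ.1

Answer: YES — reaches normal form λ.λ.1 in 2 ≤ 2 steps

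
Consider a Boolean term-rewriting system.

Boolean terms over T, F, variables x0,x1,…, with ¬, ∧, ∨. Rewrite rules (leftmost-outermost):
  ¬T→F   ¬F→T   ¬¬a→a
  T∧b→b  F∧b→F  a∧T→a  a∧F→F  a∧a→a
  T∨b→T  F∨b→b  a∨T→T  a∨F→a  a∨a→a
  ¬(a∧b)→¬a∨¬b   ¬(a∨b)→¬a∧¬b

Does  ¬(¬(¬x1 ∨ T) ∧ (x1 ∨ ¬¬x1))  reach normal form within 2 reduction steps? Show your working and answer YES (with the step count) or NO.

  start: ¬(¬(¬x1 ∨ T) ∧ (x1 ∨ ¬¬x1))
  [1] ¬¬(¬x1 ∨ T) ∨ ¬(x1 ∨ ¬¬x1)
  [2] (¬x1 ∨ T) ∨ ¬(x1 ∨ ¬¬x1)

Answer: NO — after 2 steps the term is (¬x1 ∨ T) ∨ ¬(x1 ∨ ¬¬x1), not yet normal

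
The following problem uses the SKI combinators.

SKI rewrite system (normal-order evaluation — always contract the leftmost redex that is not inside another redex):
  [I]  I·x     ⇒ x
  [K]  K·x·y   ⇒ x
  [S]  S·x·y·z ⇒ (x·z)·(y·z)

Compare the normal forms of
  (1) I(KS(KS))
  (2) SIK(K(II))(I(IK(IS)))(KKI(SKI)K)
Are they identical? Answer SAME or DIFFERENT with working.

Answer: SAME — A ⇓ S, B ⇓ S

Working:
Term A:
  start: I(KS(KS))
  step 1: KS(KS)
  step 2: S

Term B:
  start: SIK(K(II))(I(IK(IS)))(KKI(SKI)K)
  step 1: I(K(II))(K(K(II)))(I(IK(IS)))(KKI(SKI)K)
  step 2: K(II)(K(K(II)))(I(IK(IS)))(KKI(SKI)K)
  step 3: II(I(IK(IS)))(KKI(SKI)K)
  step 4: I(I(IK(IS)))(KKI(SKI)K)
  step 5: I(IK(IS))(KKI(SKI)K)
  step 6: IK(IS)(KKI(SKI)K)
  step 7: K(IS)(KKI(SKI)K)
  step 8: IS
  step 9: S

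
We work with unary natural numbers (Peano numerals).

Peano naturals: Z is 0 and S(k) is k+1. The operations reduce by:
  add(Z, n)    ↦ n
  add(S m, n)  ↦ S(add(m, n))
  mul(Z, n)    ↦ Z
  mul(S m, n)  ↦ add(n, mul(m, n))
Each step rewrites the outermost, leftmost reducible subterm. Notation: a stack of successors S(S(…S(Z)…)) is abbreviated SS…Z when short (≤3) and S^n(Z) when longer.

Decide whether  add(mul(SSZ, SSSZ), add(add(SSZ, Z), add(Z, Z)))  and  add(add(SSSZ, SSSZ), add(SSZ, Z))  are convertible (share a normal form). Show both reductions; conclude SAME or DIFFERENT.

Term A:
  start: add(mul(SSZ, SSSZ), add(add(SSZ, Z), add(Z, Z)))
  step 1: add(add(SSSZ, mul(SZ, SSSZ)), add(add(SSZ, Z), add(Z, Z)))
  step 2: add(S(add(SSZ, mul(SZ, SSSZ))), add(add(SSZ, Z), add(Z, Z)))
  step 3: S(add(add(SSZ, mul(SZ, SSSZ)), add(add(SSZ, Z), add(Z, Z))))
  step 4: S(add(S(add(SZ, mul(SZ, SSSZ))), add(add(SSZ, Z), add(Z, Z))))
  step 5: S(S(add(add(SZ, mul(SZ, SSSZ)), add(add(SSZ, Z), add(Z, Z)))))
  step 6: S(S(add(S(add(Z, mul(SZ, SSSZ))), add(add(SSZ, Z), add(Z, Z)))))
  step 7: S(S(S(add(add(Z, mul(SZ, SSSZ)), add(add(SSZ, Z), add(Z, Z))))))
  step 8: S(S(S(add(mul(SZ, SSSZ), add(add(SSZ, Z), add(Z, Z))))))
  step 9: S(S(S(add(add(SSSZ, mul(Z, SSSZ)), add(add(SSZ, Z), add(Z, Z))))))
  step 10: S(S(S(add(S(add(SSZ, mul(Z, SSSZ))), add(add(SSZ, Z), add(Z, Z))))))
  step 11: S(S(S(S(add(add(SSZ, mul(Z, SSSZ)), add(add(SSZ, Z), add(Z, Z)))))))
  step 12: S(S(S(S(add(S(add(SZ, mul(Z, SSSZ))), add(add(SSZ, Z), add(Z, Z)))))))
  step 13: S(S(S(S(S(add(add(SZ, mul(Z, SSSZ)), add(add(SSZ, Z), add(Z, Z))))))))
  step 14: S(S(S(S(S(add(S(add(Z, mul(Z, SSSZ))), add(add(SSZ, Z), add(Z, Z))))))))
  step 15: S(S(S(S(S(S(add(add(Z, mul(Z, SSSZ)), add(add(SSZ, Z), add(Z, Z)))))))))
  step 16: S(S(S(S(S(S(add(mul(Z, SSSZ), add(add(SSZ, Z), add(Z, Z)))))))))
  step 17: S(S(S(S(S(S(add(Z, add(add(SSZ, Z), add(Z, Z)))))))))
  step 18: S(S(S(S(S(S(add(add(SSZ, Z), add(Z, Z))))))))
  step 19: S(S(S(S(S(S(add(S(add(SZ, Z)), add(Z, Z))))))))
  step 20: S(S(S(S(S(S(S(add(add(SZ, Z), add(Z, Z)))))))))
  step 21: S(S(S(S(S(S(S(add(S(add(Z, Z)), add(Z, Z)))))))))
  step 22: S(S(S(S(S(S(S(S(add(add(Z, Z), add(Z, Z))))))))))
  step 23: S(S(S(S(S(S(S(S(add(Z, add(Z, Z))))))))))
  step 24: S(S(S(S(S(S(S(S(add(Z, Z)))))))))
  step 25: S^8(Z)

Term B:
  start: add(add(SSSZ, SSSZ), add(SSZ, Z))
  step 1: add(S(add(SSZ, SSSZ)), add(SSZ, Z))
  step 2: S(add(add(SSZ, SSSZ), add(SSZ, Z)))
  step 3: S(add(S(add(SZ, SSSZ)), add(SSZ, Z)))
  step 4: S(S(add(add(SZ, SSSZ), add(SSZ, Z))))
  step 5: S(S(add(S(add(Z, SSSZ)), add(SSZ, Z))))
  step 6: S(S(S(add(add(Z, SSSZ), add(SSZ, Z)))))
  step 7: S(S(S(add(SSSZ, add(SSZ, Z)))))
  step 8: S(S(S(S(add(SSZ, add(SSZ, Z))))))
  step 9: S(S(S(S(S(add(SZ, add(SSZ, Z)))))))
  step 10: S(S(S(S(S(S(add(Z, add(SSZ, Z))))))))
  step 11: S(S(S(S(S(S(add(SSZ, Z)))))))
  step 12: S(S(S(S(S(S(S(add(SZ, Z))))))))
  step 13: S(S(S(S(S(S(S(S(add(Z, Z)))))))))
  step 14: S^8(Z)

Answer: SAME — A ⇓ S^8(Z), B ⇓ S^8(Z)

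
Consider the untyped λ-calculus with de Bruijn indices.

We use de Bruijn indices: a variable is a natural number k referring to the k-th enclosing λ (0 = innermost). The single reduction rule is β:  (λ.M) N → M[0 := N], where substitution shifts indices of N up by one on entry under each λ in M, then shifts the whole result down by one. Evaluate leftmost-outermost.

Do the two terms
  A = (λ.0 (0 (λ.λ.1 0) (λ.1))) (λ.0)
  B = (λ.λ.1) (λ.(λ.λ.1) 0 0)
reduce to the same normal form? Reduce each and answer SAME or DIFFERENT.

Answer: SAME — A ⇓ λ.λ.0, B ⇓ λ.λ.0

Reduction:
Term A:
  start: (λ.0 (0 (λ.λ.1 0) (λ.1))) (λ.0)
  [1] (λ.0) ((λ.0) (λ.λ.1 0) (λ.λ.0))
  [2] (λ.0) (λ.λ.1 0) (λ.λ.0)
  [3] (λ.λ.1 0) (λ.λ.0)
  [4] λ.(λ.λ.0) 0
  [5] λ.λ.0

Term B:
  start: (λ.λ.1) (λ.(λ.λ.1) 0 0)
  [1] λ.λ.(λ.λ.1) 0 0
  [2] λ.λ.(λ.1) 0
  [3] λ.λ.0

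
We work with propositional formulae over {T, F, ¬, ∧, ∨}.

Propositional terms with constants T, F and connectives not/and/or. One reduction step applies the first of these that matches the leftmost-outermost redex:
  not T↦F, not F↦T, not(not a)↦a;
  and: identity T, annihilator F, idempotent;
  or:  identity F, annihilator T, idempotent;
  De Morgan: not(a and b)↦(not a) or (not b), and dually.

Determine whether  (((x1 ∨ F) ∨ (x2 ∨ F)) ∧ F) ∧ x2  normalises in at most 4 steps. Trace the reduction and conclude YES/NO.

  start: (((x1 ∨ F) ∨ (x2 ∨ F)) ∧ F) ∧ x2
  step 1: F ∧ x2
  step 2: F

Answer: YES — reaches normal form F in 2 ≤ 4 steps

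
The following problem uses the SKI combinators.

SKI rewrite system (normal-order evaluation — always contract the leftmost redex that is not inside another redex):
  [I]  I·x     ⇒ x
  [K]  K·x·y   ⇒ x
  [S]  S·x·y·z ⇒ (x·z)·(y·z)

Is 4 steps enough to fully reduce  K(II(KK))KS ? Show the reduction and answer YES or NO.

Answer: YES — reaches normal form K in 4 ≤ 4 steps

Working:
  start: K(II(KK))KS
  step 1: II(KK)S
  step 2: I(KK)S
  step 3: KKS
  step 4: K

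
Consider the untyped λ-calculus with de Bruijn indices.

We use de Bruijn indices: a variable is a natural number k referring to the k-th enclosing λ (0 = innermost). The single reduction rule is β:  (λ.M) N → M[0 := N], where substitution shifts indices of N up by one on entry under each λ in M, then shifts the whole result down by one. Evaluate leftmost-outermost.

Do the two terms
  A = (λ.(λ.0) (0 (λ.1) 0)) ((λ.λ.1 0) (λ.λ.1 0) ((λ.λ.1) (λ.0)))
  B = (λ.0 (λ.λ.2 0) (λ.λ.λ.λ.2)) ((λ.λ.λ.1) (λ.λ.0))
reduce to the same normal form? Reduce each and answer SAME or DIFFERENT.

Answer: DIFFERENT — A ⇓ λ.λ.0, B ⇓ λ.λ.λ.1

Reduction:
Term A:
  start: (λ.(λ.0) (0 (λ.1) 0)) ((λ.λ.1 0) (λ.λ.1 0) ((λ.λ.1) (λ.0)))
  →1  (λ.0) ((λ.λ.1 0) (λ.λ.1 0) ((λ.λ.1) (λ.0)) (λ.(λ.λ.1 0) (λ.λ.1 0) ((λ.λ.1) (λ.0))) ((λ.λ.1 0) (λ.λ.1 0) ((λ.λ.1) (λ.0))))
  →2  (λ.λ.1 0) (λ.λ.1 0) ((λ.λ.1) (λ.0)) (λ.(λ.λ.1 0) (λ.λ.1 0) ((λ.λ.1) (λ.0))) ((λ.λ.1 0) (λ.λ.1 0) ((λ.λ.1) (λ.0)))
  →3  (λ.(λ.λ.1 0) 0) ((λ.λ.1) (λ.0)) (λ.(λ.λ.1 0) (λ.λ.1 0) ((λ.λ.1) (λ.0))) ((λ.λ.1 0) (λ.λ.1 0) ((λ.λ.1) (λ.0)))
  →4  (λ.λ.1 0) ((λ.λ.1) (λ.0)) (λ.(λ.λ.1 0) (λ.λ.1 0) ((λ.λ.1) (λ.0))) ((λ.λ.1 0) (λ.λ.1 0) ((λ.λ.1) (λ.0)))
  →5  (λ.(λ.λ.1) (λ.0) 0) (λ.(λ.λ.1 0) (λ.λ.1 0) ((λ.λ.1) (λ.0))) ((λ.λ.1 0) (λ.λ.1 0) ((λ.λ.1) (λ.0)))
  →6  (λ.λ.1) (λ.0) (λ.(λ.λ.1 0) (λ.λ.1 0) ((λ.λ.1) (λ.0))) ((λ.λ.1 0) (λ.λ.1 0) ((λ.λ.1) (λ.0)))
  →7  (λ.λ.0) (λ.(λ.λ.1 0) (λ.λ.1 0) ((λ.λ.1) (λ.0))) ((λ.λ.1 0) (λ.λ.1 0) ((λ.λ.1) (λ.0)))
  →8  (λ.0) ((λ.λ.1 0) (λ.λ.1 0) ((λ.λ.1) (λ.0)))
  →9  (λ.λ.1 0) (λ.λ.1 0) ((λ.λ.1) (λ.0))
  →10  (λ.(λ.λ.1 0) 0) ((λ.λ.1) (λ.0))
  →11  (λ.λ.1 0) ((λ.λ.1) (λ.0))
  →12  λ.(λ.λ.1) (λ.0) 0
  →13  λ.(λ.λ.0) 0
  →14  λ.λ.0

Term B:
  start: (λ.0 (λ.λ.2 0) (λ.λ.λ.λ.2)) ((λ.λ.λ.1) (λ.λ.0))
  →1  (λ.λ.λ.1) (λ.λ.0) (λ.λ.(λ.λ.λ.1) (λ.λ.0) 0) (λ.λ.λ.λ.2)
  →2  (λ.λ.1) (λ.λ.(λ.λ.λ.1) (λ.λ.0) 0) (λ.λ.λ.λ.2)
  →3  (λ.λ.λ.(λ.λ.λ.1) (λ.λ.0) 0) (λ.λ.λ.λ.2)
  →4  λ.λ.(λ.λ.λ.1) (λ.λ.0) 0
  →5  λ.λ.(λ.λ.1) 0
  →6  λ.λ.λ.1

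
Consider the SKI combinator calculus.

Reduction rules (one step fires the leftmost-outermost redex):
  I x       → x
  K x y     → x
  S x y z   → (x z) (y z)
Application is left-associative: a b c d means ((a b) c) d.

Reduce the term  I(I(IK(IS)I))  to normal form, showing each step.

Answer: normal form = S  (in 5 steps)

Derivation:
  start: I(I(IK(IS)I))
  [1] I(IK(IS)I)
  [2] IK(IS)I
  [3] K(IS)I
  [4] IS
  [5] S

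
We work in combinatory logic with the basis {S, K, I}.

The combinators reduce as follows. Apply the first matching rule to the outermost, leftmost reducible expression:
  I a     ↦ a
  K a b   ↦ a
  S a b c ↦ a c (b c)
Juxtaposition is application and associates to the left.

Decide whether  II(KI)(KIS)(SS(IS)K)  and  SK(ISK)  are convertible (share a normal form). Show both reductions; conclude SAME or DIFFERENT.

Term A:
  start: II(KI)(KIS)(SS(IS)K)
  [1] I(KI)(KIS)(SS(IS)K)
  [2] KI(KIS)(SS(IS)K)
  [3] I(SS(IS)K)
  [4] SS(IS)K
  [5] SK(ISK)
  [6] SK(SK)

Term B:
  start: SK(ISK)
  [1] SK(SK)

Answer: SAME — A ⇓ SK(SK), B ⇓ SK(SK)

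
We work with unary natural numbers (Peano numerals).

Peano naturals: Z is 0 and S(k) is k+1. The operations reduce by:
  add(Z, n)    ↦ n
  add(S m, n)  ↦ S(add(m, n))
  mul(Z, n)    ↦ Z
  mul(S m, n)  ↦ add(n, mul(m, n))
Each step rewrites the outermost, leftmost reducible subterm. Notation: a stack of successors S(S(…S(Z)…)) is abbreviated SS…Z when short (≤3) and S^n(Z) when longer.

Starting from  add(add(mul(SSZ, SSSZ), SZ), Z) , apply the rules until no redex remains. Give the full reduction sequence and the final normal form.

  start: add(add(mul(SSZ, SSSZ), SZ), Z)
  [1] add(add(add(SSSZ, mul(SZ, SSSZ)), SZ), Z)
  [2] add(add(S(add(SSZ, mul(SZ, SSSZ))), SZ), Z)
  [3] add(S(add(add(SSZ, mul(SZ, SSSZ)), SZ)), Z)
  [4] S(add(add(add(SSZ, mul(SZ, SSSZ)), SZ), Z))
  [5] S(add(add(S(add(SZ, mul(SZ, SSSZ))), SZ), Z))
  [6] S(add(S(add(add(SZ, mul(SZ, SSSZ)), SZ)), Z))
  [7] S(S(add(add(add(SZ, mul(SZ, SSSZ)), SZ), Z)))
  [8] S(S(add(add(S(add(Z, mul(SZ, SSSZ))), SZ), Z)))
  [9] S(S(add(S(add(add(Z, mul(SZ, SSSZ)), SZ)), Z)))
  [10] S(S(S(add(add(add(Z, mul(SZ, SSSZ)), SZ), Z))))
  [11] S(S(S(add(add(mul(SZ, SSSZ), SZ), Z))))
  [12] S(S(S(add(add(add(SSSZ, mul(Z, SSSZ)), SZ), Z))))
  [13] S(S(S(add(add(S(add(SSZ, mul(Z, SSSZ))), SZ), Z))))
  [14] S(S(S(add(S(add(add(SSZ, mul(Z, SSSZ)), SZ)), Z))))
  [15] S(S(S(S(add(add(add(SSZ, mul(Z, SSSZ)), SZ), Z)))))
  [16] S(S(S(S(add(add(S(add(SZ, mul(Z, SSSZ))), SZ), Z)))))
  [17] S(S(S(S(add(S(add(add(SZ, mul(Z, SSSZ)), SZ)), Z)))))
  [18] S(S(S(S(S(add(add(add(SZ, mul(Z, SSSZ)), SZ), Z))))))
  [19] S(S(S(S(S(add(add(S(add(Z, mul(Z, SSSZ))), SZ), Z))))))
  [20] S(S(S(S(S(add(S(add(add(Z, mul(Z, SSSZ)), SZ)), Z))))))
  [21] S(S(S(S(S(S(add(add(add(Z, mul(Z, SSSZ)), SZ), Z)))))))
  [22] S(S(S(S(S(S(add(add(mul(Z, SSSZ), SZ), Z)))))))
  [23] S(S(S(S(S(S(add(add(Z, SZ), Z)))))))
  [24] S(S(S(S(S(S(add(SZ, Z)))))))
  [25] S(S(S(S(S(S(S(add(Z, Z))))))))
  [26] S^7(Z)

Answer: normal form = S^7(Z)  (in 26 steps)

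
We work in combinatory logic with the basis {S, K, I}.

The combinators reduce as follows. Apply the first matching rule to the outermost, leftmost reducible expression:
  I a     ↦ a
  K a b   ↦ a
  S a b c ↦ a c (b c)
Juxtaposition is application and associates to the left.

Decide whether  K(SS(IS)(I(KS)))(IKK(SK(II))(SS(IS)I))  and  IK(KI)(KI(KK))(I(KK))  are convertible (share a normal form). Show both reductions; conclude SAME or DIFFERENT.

Term A:
  start: K(SS(IS)(I(KS)))(IKK(SK(II))(SS(IS)I))
  [1] SS(IS)(I(KS))
  [2] S(I(KS))(IS(I(KS)))
  [3] S(KS)(IS(I(KS)))
  [4] S(KS)(S(I(KS)))
  [5] S(KS)(S(KS))

Term B:
  start: IK(KI)(KI(KK))(I(KK))
  [1] K(KI)(KI(KK))(I(KK))
  [2] KI(I(KK))
  [3] I

Answer: DIFFERENT — A ⇓ S(KS)(S(KS)), B ⇓ I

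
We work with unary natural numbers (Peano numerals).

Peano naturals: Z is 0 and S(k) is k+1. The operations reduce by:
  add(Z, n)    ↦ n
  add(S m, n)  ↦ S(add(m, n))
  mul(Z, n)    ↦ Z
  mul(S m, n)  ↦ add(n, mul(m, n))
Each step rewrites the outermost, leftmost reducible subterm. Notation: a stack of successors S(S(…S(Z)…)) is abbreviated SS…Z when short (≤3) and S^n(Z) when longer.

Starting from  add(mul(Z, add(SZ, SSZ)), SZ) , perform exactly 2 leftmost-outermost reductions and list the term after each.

Answer: after 2 steps: SZ

Working:
  start: add(mul(Z, add(SZ, SSZ)), SZ)
  step 1: add(Z, SZ)
  step 2: SZ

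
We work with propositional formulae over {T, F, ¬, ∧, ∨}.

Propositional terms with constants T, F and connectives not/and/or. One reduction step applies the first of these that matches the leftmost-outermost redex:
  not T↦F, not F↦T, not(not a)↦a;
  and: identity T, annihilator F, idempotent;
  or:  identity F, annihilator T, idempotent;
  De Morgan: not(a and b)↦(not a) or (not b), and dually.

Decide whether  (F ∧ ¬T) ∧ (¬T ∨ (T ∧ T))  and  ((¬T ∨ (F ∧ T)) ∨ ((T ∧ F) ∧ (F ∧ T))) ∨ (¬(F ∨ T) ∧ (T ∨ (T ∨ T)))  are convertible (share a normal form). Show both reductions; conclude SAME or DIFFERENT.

Answer: SAME — A ⇓ F, B ⇓ F

Working:
Term A:
  start: (F ∧ ¬T) ∧ (¬T ∨ (T ∧ T))
  [1] F ∧ (¬T ∨ (T ∧ T))
  [2] F

Term B:
  start: ((¬T ∨ (F ∧ T)) ∨ ((T ∧ F) ∧ (F ∧ T))) ∨ (¬(F ∨ T) ∧ (T ∨ (T ∨ T)))
  [1] ((F ∨ (F ∧ T)) ∨ ((T ∧ F) ∧ (F ∧ T))) ∨ (¬(F ∨ T) ∧ (T ∨ (T ∨ T)))
  [2] ((F ∧ T) ∨ ((T ∧ F) ∧ (F ∧ T))) ∨ (¬(F ∨ T) ∧ (T ∨ (T ∨ T)))
  [3] (F ∨ ((T ∧ F) ∧ (F ∧ T))) ∨ (¬(F ∨ T) ∧ (T ∨ (T ∨ T)))
  [4] ((T ∧ F) ∧ (F ∧ T)) ∨ (¬(F ∨ T) ∧ (T ∨ (T ∨ T)))
  [5] (F ∧ (F ∧ T)) ∨ (¬(F ∨ T) ∧ (T ∨ (T ∨ T)))
  [6] F ∨ (¬(F ∨ T) ∧ (T ∨ (T ∨ T)))
  [7] ¬(F ∨ T) ∧ (T ∨ (T ∨ T))
  [8] (¬F ∧ ¬T) ∧ (T ∨ (T ∨ T))
  [9] (T ∧ ¬T) ∧ (T ∨ (T ∨ T))
  [10] ¬T ∧ (T ∨ (T ∨ T))
  [11] F ∧ (T ∨ (T ∨ T))
  [12] F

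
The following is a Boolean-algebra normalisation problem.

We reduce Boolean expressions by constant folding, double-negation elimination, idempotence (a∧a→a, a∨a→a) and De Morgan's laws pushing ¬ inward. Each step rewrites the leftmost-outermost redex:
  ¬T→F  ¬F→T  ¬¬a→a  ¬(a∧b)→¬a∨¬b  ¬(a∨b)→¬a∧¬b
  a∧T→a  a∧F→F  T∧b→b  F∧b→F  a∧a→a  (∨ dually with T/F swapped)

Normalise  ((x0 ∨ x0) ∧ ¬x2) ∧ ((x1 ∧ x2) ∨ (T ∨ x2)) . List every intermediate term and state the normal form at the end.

  start: ((x0 ∨ x0) ∧ ¬x2) ∧ ((x1 ∧ x2) ∨ (T ∨ x2))
  [1] (x0 ∧ ¬x2) ∧ ((x1 ∧ x2) ∨ (T ∨ x2))
  [2] (x0 ∧ ¬x2) ∧ ((x1 ∧ x2) ∨ T)
  [3] (x0 ∧ ¬x2) ∧ T
  [4] x0 ∧ ¬x2

Answer: normal form = x0 ∧ ¬x2  (in 4 steps)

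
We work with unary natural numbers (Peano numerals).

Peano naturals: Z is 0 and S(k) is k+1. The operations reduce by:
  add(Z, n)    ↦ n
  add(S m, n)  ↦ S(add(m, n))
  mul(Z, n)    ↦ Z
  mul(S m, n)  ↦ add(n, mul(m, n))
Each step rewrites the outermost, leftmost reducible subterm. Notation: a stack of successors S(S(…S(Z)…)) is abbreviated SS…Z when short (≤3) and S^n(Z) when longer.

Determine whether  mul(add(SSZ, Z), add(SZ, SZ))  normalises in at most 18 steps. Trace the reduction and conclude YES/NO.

Answer: YES — reaches normal form S^4(Z) in 16 ≤ 18 steps

Working:
  start: mul(add(SSZ, Z), add(SZ, SZ))
  →1  mul(S(add(SZ, Z)), add(SZ, SZ))
  →2  add(add(SZ, SZ), mul(add(SZ, Z), add(SZ, SZ)))
  →3  add(S(add(Z, SZ)), mul(add(SZ, Z), add(SZ, SZ)))
  →4  S(add(add(Z, SZ), mul(add(SZ, Z), add(SZ, SZ))))
  →5  S(add(SZ, mul(add(SZ, Z), add(SZ, SZ))))
  →6  S(S(add(Z, mul(add(SZ, Z), add(SZ, SZ)))))
  →7  S(S(mul(add(SZ, Z), add(SZ, SZ))))
  →8  S(S(mul(S(add(Z, Z)), add(SZ, SZ))))
  →9  S(S(add(add(SZ, SZ), mul(add(Z, Z), add(SZ, SZ)))))
  →10  S(S(add(S(add(Z, SZ)), mul(add(Z, Z), add(SZ, SZ)))))
  →11  S(S(S(add(add(Z, SZ), mul(add(Z, Z), add(SZ, SZ))))))
  →12  S(S(S(add(SZ, mul(add(Z, Z), add(SZ, SZ))))))
  →13  S(S(S(S(add(Z, mul(add(Z, Z), add(SZ, SZ)))))))
  →14  S(S(S(S(mul(add(Z, Z), add(SZ, SZ))))))
  →15  S(S(S(S(mul(Z, add(SZ, SZ))))))
  →16  S^4(Z)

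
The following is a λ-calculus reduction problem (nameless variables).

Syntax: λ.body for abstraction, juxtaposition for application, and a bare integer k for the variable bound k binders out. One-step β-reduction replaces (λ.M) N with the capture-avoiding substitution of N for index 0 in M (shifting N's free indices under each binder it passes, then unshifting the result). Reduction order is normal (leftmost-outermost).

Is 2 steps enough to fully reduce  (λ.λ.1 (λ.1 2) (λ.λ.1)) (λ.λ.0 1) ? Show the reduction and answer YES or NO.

Answer: NO — after 2 steps the term is λ.(λ.0 (λ.2 (λ.λ.0 1))) (λ.λ.1), not yet normal

Reduction:
  start: (λ.λ.1 (λ.1 2) (λ.λ.1)) (λ.λ.0 1)
  [1] λ.(λ.λ.0 1) (λ.1 (λ.λ.0 1)) (λ.λ.1)
  [2] λ.(λ.0 (λ.2 (λ.λ.0 1))) (λ.λ.1)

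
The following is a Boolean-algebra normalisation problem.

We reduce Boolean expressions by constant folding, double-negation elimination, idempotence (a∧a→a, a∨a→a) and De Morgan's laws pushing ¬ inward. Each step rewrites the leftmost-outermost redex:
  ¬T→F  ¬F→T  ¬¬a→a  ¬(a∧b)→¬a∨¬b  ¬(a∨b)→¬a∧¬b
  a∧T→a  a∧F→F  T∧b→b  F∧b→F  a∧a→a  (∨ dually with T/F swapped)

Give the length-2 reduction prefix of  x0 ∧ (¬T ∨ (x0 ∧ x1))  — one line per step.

Answer: after 2 steps: x0 ∧ (x0 ∧ x1)

Derivation:
  start: x0 ∧ (¬T ∨ (x0 ∧ x1))
  [1] x0 ∧ (F ∨ (x0 ∧ x1))
  [2] x0 ∧ (x0 ∧ x1)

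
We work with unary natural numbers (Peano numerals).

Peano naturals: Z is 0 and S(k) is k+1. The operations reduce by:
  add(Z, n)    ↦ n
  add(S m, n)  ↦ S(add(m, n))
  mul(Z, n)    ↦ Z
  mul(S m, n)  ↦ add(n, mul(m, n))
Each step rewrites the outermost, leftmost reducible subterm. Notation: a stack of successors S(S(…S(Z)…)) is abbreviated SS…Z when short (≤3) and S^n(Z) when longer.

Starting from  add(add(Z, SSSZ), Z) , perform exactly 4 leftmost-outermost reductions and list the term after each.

Answer: after 4 steps: S(S(S(add(Z, Z))))

Working:
  start: add(add(Z, SSSZ), Z)
  step 1: add(SSSZ, Z)
  step 2: S(add(SSZ, Z))
  step 3: S(S(add(SZ, Z)))
  step 4: S(S(S(add(Z, Z))))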